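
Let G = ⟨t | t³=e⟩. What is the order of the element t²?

Compute successive powers until reaching e:
  (t²)¹ = t², (t²)² = t, (t²)³ = e.
The smallest positive k with (t²)ᵏ = e is 3.

Answer: 3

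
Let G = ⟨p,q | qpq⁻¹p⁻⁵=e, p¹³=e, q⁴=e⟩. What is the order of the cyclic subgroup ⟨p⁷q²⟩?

|⟨p⁷q²⟩| equals the order of p⁷q². Compute successive powers until reaching e:
  (p⁷q²)¹ = p⁷q², (p⁷q²)² = e.
The smallest positive k with (p⁷q²)ᵏ = e is 2, so |⟨p⁷q²⟩| = 2.

Answer: 2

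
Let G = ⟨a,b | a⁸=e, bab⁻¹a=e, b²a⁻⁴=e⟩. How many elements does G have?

Enumerate words in the generators, reducing via the relations: the distinct elements are
  {a, b, e, ab, a², a³, a⁴, a⁵, a⁶, a⁷, a²b, a³b, b⁻¹, ab⁻¹, a²b⁻¹, a³b⁻¹}.
No further products give new elements, so |G| = 16.

Answer: 16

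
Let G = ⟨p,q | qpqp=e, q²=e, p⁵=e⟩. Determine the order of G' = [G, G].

G' = [G, G] is generated by all commutators. The generator-pair commutators are: [p, q] = p².
The subgroup they normally generate is {e, p, p², p³, p⁴}, of order 5.
Check: |G/G'| = 10/5 = 2 is the order of the abelianisation.

Answer: 5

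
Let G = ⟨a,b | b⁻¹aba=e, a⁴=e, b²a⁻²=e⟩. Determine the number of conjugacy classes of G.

The conjugacy classes (representative and size) are:
  [e] (size 1), [a³] (size 2), [a²] (size 1), [b⁻¹] (size 2), [ab⁻¹] (size 2).
Class equation: 1 + 2 + 1 + 2 + 2 = 8 = |G|. So G has 5 conjugacy classes.

Answer: 5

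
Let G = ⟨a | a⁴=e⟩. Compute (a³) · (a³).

Compute (a³) · (a³) by multiplying left to right and reducing via the relations at each step:
  (a³) · a³ = a²

Answer: a²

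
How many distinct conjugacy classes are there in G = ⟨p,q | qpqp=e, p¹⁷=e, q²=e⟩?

The conjugacy classes (representative and size) are:
  [e] (size 1), [p¹⁶] (size 2), [p²] (size 2), [p³] (size 2), [p¹³] (size 2), [p¹²] (size 2), [p⁶] (size 2), [p¹⁰] (size 2), [p⁹] (size 2), [p⁷q] (size 17).
Class equation: 1 + 2 + 2 + 2 + 2 + 2 + 2 + 2 + 2 + 17 = 34 = |G|. So G has 10 conjugacy classes.

Answer: 10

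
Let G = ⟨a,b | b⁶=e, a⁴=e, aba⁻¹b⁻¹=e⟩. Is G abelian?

Each pair of generators commutes: a·b = ab = b·a. Since the generators pairwise commute, every element of G commutes with every other, so G is abelian.

Answer: Yes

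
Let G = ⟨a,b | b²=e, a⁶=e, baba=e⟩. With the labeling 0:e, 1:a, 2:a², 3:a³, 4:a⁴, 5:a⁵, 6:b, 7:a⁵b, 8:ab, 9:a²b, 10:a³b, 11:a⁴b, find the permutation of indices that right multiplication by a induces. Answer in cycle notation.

(0 1 2 3 4 5)(6 7 11 10 9 8)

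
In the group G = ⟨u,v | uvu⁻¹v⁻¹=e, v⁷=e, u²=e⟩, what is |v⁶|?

Compute successive powers until reaching e:
  (v⁶)¹ = v⁶, (v⁶)² = v⁵, (v⁶)³ = v⁴, (v⁶)⁴ = v³, (v⁶)⁵ = v², (v⁶)⁶ = v, (v⁶)⁷ = e.
The smallest positive k with (v⁶)ᵏ = e is 7.

Answer: 7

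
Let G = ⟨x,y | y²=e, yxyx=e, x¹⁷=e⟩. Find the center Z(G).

An element z ∈ Z(G) iff z commutes with every generator.
For example e is central: e·x = x = x·e; e·y = y = y·e.
Whereas x ∉ Z(G) since x·y = xy ≠ x¹⁶y = y·x.
Checking each of the 34 elements this way gives Z(G) = {e}, of order 1.

Answer: {e}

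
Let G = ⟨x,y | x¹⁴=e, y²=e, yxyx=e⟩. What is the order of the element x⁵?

Compute successive powers until reaching e:
  (x⁵)¹ = x⁵, (x⁵)² = x¹⁰, (x⁵)³ = x, (x⁵)⁴ = x⁶, (x⁵)⁵ = x¹¹, (x⁵)⁶ = x², (x⁵)⁷ = x⁷, (x⁵)⁸ = x¹², (x⁵)⁹ = x³, (x⁵)¹⁰ = x⁸, (x⁵)¹¹ = x¹³, (x⁵)¹² = x⁴, (x⁵)¹³ = x⁹, (x⁵)¹⁴ = e.
The smallest positive k with (x⁵)ᵏ = e is 14.

Answer: 14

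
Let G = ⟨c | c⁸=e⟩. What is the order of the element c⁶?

Compute successive powers until reaching e:
  (c⁶)¹ = c⁶, (c⁶)² = c⁴, (c⁶)³ = c², (c⁶)⁴ = e.
The smallest positive k with (c⁶)ᵏ = e is 4.

Answer: 4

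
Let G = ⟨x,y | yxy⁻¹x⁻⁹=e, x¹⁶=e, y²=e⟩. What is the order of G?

Enumerate words in the generators, reducing via the relations: the distinct elements are
  {e, x, y, xy, x², x³, x⁴, x⁵, x⁶, x⁷, x⁸, x⁹, x²y, x³y, x¹², x¹³, x¹¹, x¹⁰, x¹⁴, x¹⁵, x⁴y, x⁵y, x⁶y, x⁷y, x⁸y, x⁹y, x¹²y, x¹³y, x¹¹y, x¹⁰y, x¹⁴y, x¹⁵y}.
No further products give new elements, so |G| = 32.

Answer: 32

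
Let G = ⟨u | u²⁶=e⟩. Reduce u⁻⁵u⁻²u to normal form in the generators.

Multiply left to right, reducing at each step:
  (u²¹) · u⁻² = u¹⁹
  (u¹⁹) · u = u²⁰

Answer: u²⁰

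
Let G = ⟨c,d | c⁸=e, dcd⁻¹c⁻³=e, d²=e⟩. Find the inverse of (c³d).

The order of (c³d) is 4 (smallest k with (c³d)ᵏ = e), so (c³d)⁻¹ = (c³d)³ = c⁷d.
Check: (c³d) · (c⁷d) → (c³d) · c⁷ = d;   d · d = e, giving e as required.

Answer: c⁷d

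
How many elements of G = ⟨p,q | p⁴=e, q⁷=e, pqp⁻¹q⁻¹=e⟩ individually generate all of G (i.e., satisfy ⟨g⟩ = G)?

G is cyclic of order 28. An element generates G iff its order is 28, and a cyclic group of order 28 has exactly φ(28) = 12 such elements.

Answer: 12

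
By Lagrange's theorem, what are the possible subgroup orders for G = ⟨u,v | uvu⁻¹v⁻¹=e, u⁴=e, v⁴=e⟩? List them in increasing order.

|G| = 16 = 2⁴. By Lagrange's theorem the order of any subgroup divides 16; the divisors of 16 are 1, 2, 4, 8, 16.

Answer: 1, 2, 4, 8, 16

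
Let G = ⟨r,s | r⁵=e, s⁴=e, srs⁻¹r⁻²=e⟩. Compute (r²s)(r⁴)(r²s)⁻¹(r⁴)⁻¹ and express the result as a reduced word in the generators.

[(r²s), (r⁴)] = (r²s)·(r⁴)·(r²s)⁻¹·(r⁴)⁻¹.
  (r²s) · (r⁴) = s
  s · (r⁴s³) = r³
  (r³) · r = r⁴

Answer: r⁴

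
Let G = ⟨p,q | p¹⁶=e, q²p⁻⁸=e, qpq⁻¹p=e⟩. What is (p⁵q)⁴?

Compute successive powers of (p⁵q), reducing at each step:
  (p⁵q)²: (p⁵q) · p⁵ = q;   q · q = p⁸
  (p⁵q)³: (p⁸) · p⁵ = p¹³;   (p¹³) · q = p⁵q⁻¹
  (p⁵q)⁴: (p⁵q⁻¹) · p⁵ = q⁻¹;   (q⁻¹) · q = e

Answer: e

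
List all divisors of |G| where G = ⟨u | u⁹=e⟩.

|G| = 9 = 3². By Lagrange's theorem the order of any subgroup divides 9; the divisors of 9 are 1, 3, 9.

Answer: 1, 3, 9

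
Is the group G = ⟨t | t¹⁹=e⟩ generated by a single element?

|G| = 19. The element t has order 19 (its powers give 19 distinct elements), so ⟨t⟩ = G and G is cyclic.

Answer: Yes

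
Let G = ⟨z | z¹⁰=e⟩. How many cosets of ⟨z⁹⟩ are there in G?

First find ord(z⁹) by computing successive powers:
  (z⁹)¹ = z⁹, (z⁹)² = z⁸, (z⁹)³ = z⁷, (z⁹)⁴ = z⁶, (z⁹)⁵ = z⁵, (z⁹)⁶ = z⁴, (z⁹)⁷ = z³, (z⁹)⁸ = z², (z⁹)⁹ = z, (z⁹)¹⁰ = e.
So |⟨z⁹⟩| = ord(z⁹) = 10. With |G| = 10, by Lagrange [G : ⟨z⁹⟩] = 10/10 = 1.

Answer: 1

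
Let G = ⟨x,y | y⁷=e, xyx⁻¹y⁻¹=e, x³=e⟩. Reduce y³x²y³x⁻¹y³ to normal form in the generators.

Multiply left to right, reducing at each step:
  (y³) · x² = x²y³
  (x²y³) · y³ = x²y⁶
  (x²y⁶) · x⁻¹ = xy⁶
  (xy⁶) · y³ = xy²

Answer: xy²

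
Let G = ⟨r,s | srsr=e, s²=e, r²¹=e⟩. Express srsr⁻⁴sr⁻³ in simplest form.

Multiply left to right, reducing at each step:
  s · r = r²⁰s
  (r²⁰s) · s = r²⁰
  (r²⁰) · r⁻⁴ = r¹⁶
  (r¹⁶) · s = r¹⁶s
  (r¹⁶s) · r⁻³ = r¹⁹s

Answer: r¹⁹s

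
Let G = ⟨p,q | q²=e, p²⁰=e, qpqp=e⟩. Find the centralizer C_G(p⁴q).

⟨p⁴q⟩ ⊆ C_G(p⁴q) since powers of p⁴q commute with p⁴q; so |C_G(p⁴q)| ≥ |⟨p⁴q⟩| = 2.
By orbit–stabilizer, |C_G(p⁴q)| = |G| / |conj. class of p⁴q| = 40 / 10 = 4.
The 4 elements commuting with p⁴q are {e, p¹⁰, p⁴q, p¹⁴q}.

Answer: {e, p¹⁰, p⁴q, p¹⁴q}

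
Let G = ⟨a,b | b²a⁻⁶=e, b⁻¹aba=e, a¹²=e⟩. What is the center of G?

An element z ∈ Z(G) iff z commutes with every generator.
For example a⁶ is central: (a⁶)·a = a⁷ = a·(a⁶); (a⁶)·b = b⁻¹ = b·(a⁶).
Whereas a ∉ Z(G) since a·b = ab ≠ a⁵b⁻¹ = b·a.
Checking each of the 24 elements this way gives Z(G) = {e, a⁶}, of order 2.

Answer: {e, a⁶}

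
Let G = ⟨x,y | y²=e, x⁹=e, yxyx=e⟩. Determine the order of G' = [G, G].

G' = [G, G] is generated by all commutators. The generator-pair commutators are: [x, y] = x².
The subgroup they normally generate is {e, x, x², x³, x⁴, x⁵, x⁶, x⁷, x⁸}, of order 9.
Check: |G/G'| = 18/9 = 2 is the order of the abelianisation.

Answer: 9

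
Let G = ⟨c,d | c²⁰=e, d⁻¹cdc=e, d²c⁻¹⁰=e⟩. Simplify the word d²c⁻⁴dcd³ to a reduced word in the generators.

Multiply left to right, reducing at each step:
  (c¹⁰) · c⁻⁴ = c⁶
  (c⁶) · d = c⁶d
  (c⁶d) · c = c⁵d
  (c⁵d) · d³ = c⁵

Answer: c⁵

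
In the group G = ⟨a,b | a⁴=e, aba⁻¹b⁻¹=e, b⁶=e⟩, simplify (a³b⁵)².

Compute successive powers of (a³b⁵), reducing at each step:
  (a³b⁵)²: (a³b⁵) · a³ = a²b⁵;   (a²b⁵) · b⁵ = a²b⁴

Answer: a²b⁴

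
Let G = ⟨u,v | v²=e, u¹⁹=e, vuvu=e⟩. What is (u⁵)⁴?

Compute successive powers of (u⁵), reducing at each step:
  (u⁵)²: (u⁵) · u⁵ = u¹⁰
  (u⁵)³: (u¹⁰) · u⁵ = u¹⁵
  (u⁵)⁴: (u¹⁵) · u⁵ = u

Answer: u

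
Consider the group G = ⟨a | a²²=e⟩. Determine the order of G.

G is generated by a single element, so G is cyclic. The relator gives a²² = e and no smaller power is forced to be e, so the 22 powers {a, e, a², a³, a⁴, a⁵, a⁶, a⁷, a⁸, a⁹, a²¹, a²⁰, a¹², a¹³, a¹¹, a¹⁰, a¹⁴, a¹⁵, a¹⁶, a¹⁷, a¹⁸, a¹⁹} are distinct. Hence |G| = 22.

Answer: 22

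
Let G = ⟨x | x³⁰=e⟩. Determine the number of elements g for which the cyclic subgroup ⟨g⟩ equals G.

G is cyclic of order 30. An element generates G iff its order is 30, and a cyclic group of order 30 has exactly φ(30) = 8 such elements.

Answer: 8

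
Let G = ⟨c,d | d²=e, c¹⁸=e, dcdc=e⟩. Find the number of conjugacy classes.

The conjugacy classes (representative and size) are:
  [e] (size 1), [c] (size 2), [c²] (size 2), [c³] (size 2), [c¹⁴] (size 2), [c⁵] (size 2), [c¹²] (size 2), [c⁷] (size 2), [c¹⁰] (size 2), [c⁹] (size 1), [c¹⁰d] (size 9), [cd] (size 9).
Class equation: 1 + 2 + 2 + 2 + 2 + 2 + 2 + 2 + 2 + 1 + 9 + 9 = 36 = |G|. So G has 12 conjugacy classes.

Answer: 12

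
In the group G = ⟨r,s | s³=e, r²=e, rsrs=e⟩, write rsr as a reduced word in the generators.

Multiply left to right, reducing at each step:
  r · s = rs
  (rs) · r = s²

Answer: s²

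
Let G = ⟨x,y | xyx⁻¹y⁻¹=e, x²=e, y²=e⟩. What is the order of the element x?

Compute successive powers until reaching e:
  x¹ = x, x² = e.
The smallest positive k with xᵏ = e is 2.

Answer: 2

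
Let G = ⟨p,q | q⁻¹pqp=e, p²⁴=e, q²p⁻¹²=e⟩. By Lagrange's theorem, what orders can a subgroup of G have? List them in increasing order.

|G| = 48 = 2⁴ · 3. By Lagrange's theorem the order of any subgroup divides 48; the divisors of 48 are 1, 2, 3, 4, 6, 8, 12, 16, 24, 48.

Answer: 1, 2, 3, 4, 6, 8, 12, 16, 24, 48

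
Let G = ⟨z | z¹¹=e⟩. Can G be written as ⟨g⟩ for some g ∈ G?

|G| = 11. The element z has order 11 (its powers give 11 distinct elements), so ⟨z⟩ = G and G is cyclic.

Answer: Yes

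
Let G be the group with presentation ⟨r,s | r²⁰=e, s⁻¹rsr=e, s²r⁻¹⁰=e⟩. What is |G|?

Enumerate words in the generators, reducing via the relations: the distinct elements are
  {e, r, s, rs, r², r³, r⁴, r⁵, r⁶, r⁷, r⁸, r⁹, r²s, r³s, r¹², r¹³, r¹¹, r¹⁰, r¹⁴, r¹⁵, r¹⁶, r¹⁷, r¹⁸, r¹⁹, r⁴s, r⁵s, r⁶s, r⁷s, r⁸s, r⁹s, s⁻¹, rs⁻¹, r²s⁻¹, r³s⁻¹, r⁴s⁻¹, r⁵s⁻¹, r⁶s⁻¹, r⁷s⁻¹, r⁸s⁻¹, r⁹s⁻¹}.
No further products give new elements, so |G| = 40.

Answer: 40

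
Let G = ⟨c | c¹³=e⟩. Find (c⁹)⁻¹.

The order of (c⁹) is 13 (smallest k with (c⁹)ᵏ = e), so (c⁹)⁻¹ = (c⁹)¹² = c⁴.
Check: (c⁹) · (c⁴) → (c⁹) · c⁴ = e, giving e as required.

Answer: c⁴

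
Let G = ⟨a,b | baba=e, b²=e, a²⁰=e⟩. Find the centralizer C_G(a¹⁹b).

⟨a¹⁹b⟩ ⊆ C_G(a¹⁹b) since powers of a¹⁹b commute with a¹⁹b; so |C_G(a¹⁹b)| ≥ |⟨a¹⁹b⟩| = 2.
By orbit–stabilizer, |C_G(a¹⁹b)| = |G| / |conj. class of a¹⁹b| = 40 / 10 = 4.
The 4 elements commuting with a¹⁹b are {e, a¹⁰, a¹⁹b, a⁹b}.

Answer: {e, a¹⁰, a¹⁹b, a⁹b}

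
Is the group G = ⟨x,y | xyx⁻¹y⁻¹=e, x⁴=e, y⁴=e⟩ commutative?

Each pair of generators commutes: x·y = xy = y·x. Since the generators pairwise commute, every element of G commutes with every other, so G is abelian.

Answer: Yes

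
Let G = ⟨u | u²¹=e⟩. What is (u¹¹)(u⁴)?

Compute (u¹¹) · (u⁴) by multiplying left to right and reducing via the relations at each step:
  (u¹¹) · u⁴ = u¹⁵

Answer: u¹⁵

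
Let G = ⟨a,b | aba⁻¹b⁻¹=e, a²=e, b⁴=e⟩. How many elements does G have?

Enumerate words in the generators, reducing via the relations: the distinct elements are
  {a, b, e, ab, b², b³, ab², ab³}.
No further products give new elements, so |G| = 8.

Answer: 8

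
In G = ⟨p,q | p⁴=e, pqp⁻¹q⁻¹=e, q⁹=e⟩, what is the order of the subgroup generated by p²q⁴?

|⟨p²q⁴⟩| equals the order of p²q⁴. Compute successive powers until reaching e:
  (p²q⁴)¹ = p²q⁴, (p²q⁴)² = q⁸, (p²q⁴)³ = p²q³, (p²q⁴)⁴ = q⁷, (p²q⁴)⁵ = p²q², (p²q⁴)⁶ = q⁶, (p²q⁴)⁷ = p²q, (p²q⁴)⁸ = q⁵, (p²q⁴)⁹ = p², (p²q⁴)¹⁰ = q⁴, (p²q⁴)¹¹ = p²q⁸, (p²q⁴)¹² = q³, (p²q⁴)¹³ = p²q⁷, (p²q⁴)¹⁴ = q², (p²q⁴)¹⁵ = p²q⁶, (p²q⁴)¹⁶ = q, (p²q⁴)¹⁷ = p²q⁵, (p²q⁴)¹⁸ = e.
The smallest positive k with (p²q⁴)ᵏ = e is 18, so |⟨p²q⁴⟩| = 18.

Answer: 18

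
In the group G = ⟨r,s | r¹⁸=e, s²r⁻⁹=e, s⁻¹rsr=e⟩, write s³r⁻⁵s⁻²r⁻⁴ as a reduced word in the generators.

Multiply left to right, reducing at each step:
  (s⁻¹) · r⁻⁵ = r⁵s⁻¹
  (r⁵s⁻¹) · s⁻² = r⁵s
  (r⁵s) · r⁻⁴ = s⁻¹

Answer: s⁻¹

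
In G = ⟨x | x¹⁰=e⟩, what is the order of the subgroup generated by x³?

|⟨x³⟩| equals the order of x³. Compute successive powers until reaching e:
  (x³)¹ = x³, (x³)² = x⁶, (x³)³ = x⁹, (x³)⁴ = x², (x³)⁵ = x⁵, (x³)⁶ = x⁸, (x³)⁷ = x, (x³)⁸ = x⁴, (x³)⁹ = x⁷, (x³)¹⁰ = e.
The smallest positive k with (x³)ᵏ = e is 10, so |⟨x³⟩| = 10.

Answer: 10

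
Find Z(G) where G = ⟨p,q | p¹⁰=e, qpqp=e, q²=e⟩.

An element z ∈ Z(G) iff z commutes with every generator.
For example p⁵ is central: (p⁵)·p = p⁶ = p·(p⁵); (p⁵)·q = p⁵q = q·(p⁵).
Whereas p ∉ Z(G) since p·q = pq ≠ p⁹q = q·p.
Checking each of the 20 elements this way gives Z(G) = {e, p⁵}, of order 2.

Answer: {e, p⁵}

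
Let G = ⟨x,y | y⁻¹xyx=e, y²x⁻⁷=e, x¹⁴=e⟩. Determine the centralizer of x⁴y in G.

⟨x⁴y⟩ ⊆ C_G(x⁴y) since powers of x⁴y commute with x⁴y; so |C_G(x⁴y)| ≥ |⟨x⁴y⟩| = 4.
By orbit–stabilizer, |C_G(x⁴y)| = |G| / |conj. class of x⁴y| = 28 / 7 = 4.
The 4 elements commuting with x⁴y are {e, x⁷, x⁴y, x⁴y⁻¹}.

Answer: {e, x⁷, x⁴y, x⁴y⁻¹}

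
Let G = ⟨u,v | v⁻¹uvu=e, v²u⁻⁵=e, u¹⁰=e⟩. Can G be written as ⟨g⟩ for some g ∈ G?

Every cyclic group is abelian. But u·v = uv while v·u = u⁴v⁻¹, so u·v ≠ v·u and G is not abelian. Hence G is not cyclic.

Answer: No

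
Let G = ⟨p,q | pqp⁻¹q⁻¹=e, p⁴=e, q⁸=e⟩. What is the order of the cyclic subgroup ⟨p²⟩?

|⟨p²⟩| equals the order of p². Compute successive powers until reaching e:
  (p²)¹ = p², (p²)² = e.
The smallest positive k with (p²)ᵏ = e is 2, so |⟨p²⟩| = 2.

Answer: 2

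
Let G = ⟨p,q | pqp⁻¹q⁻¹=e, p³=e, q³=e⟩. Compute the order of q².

Compute successive powers until reaching e:
  (q²)¹ = q², (q²)² = q, (q²)³ = e.
The smallest positive k with (q²)ᵏ = e is 3.

Answer: 3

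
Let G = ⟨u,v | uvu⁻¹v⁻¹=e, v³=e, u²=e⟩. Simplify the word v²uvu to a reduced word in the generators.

Multiply left to right, reducing at each step:
  (v²) · u = uv²
  (uv²) · v = u
  u · u = e

Answer: e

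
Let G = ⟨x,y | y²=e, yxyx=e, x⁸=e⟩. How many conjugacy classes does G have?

The conjugacy classes (representative and size) are:
  [e] (size 1), [x] (size 2), [x⁶] (size 2), [x³] (size 2), [x⁴] (size 1), [y] (size 4), [x⁵y] (size 4).
Class equation: 1 + 2 + 2 + 2 + 1 + 4 + 4 = 16 = |G|. So G has 7 conjugacy classes.

Answer: 7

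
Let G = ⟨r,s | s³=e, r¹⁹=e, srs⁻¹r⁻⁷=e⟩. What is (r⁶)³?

Compute successive powers of (r⁶), reducing at each step:
  (r⁶)²: (r⁶) · r⁶ = r¹²
  (r⁶)³: (r¹²) · r⁶ = r¹⁸

Answer: r¹⁸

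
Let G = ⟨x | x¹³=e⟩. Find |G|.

G is generated by a single element, so G is cyclic. The relator gives x¹³ = e and no smaller power is forced to be e, so the 13 powers {e, x, x², x³, x⁴, x⁵, x⁶, x⁷, x⁸, x⁹, x¹², x¹¹, x¹⁰} are distinct. Hence |G| = 13.

Answer: 13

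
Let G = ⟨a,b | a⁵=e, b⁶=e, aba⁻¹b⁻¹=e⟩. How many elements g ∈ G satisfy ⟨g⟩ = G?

G is cyclic of order 30. An element generates G iff its order is 30, and a cyclic group of order 30 has exactly φ(30) = 8 such elements.

Answer: 8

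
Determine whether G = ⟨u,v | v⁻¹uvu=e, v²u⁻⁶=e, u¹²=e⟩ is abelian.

u·v = uv but v·u = u⁵v⁻¹, so u·v ≠ v·u and G is not abelian.

Answer: No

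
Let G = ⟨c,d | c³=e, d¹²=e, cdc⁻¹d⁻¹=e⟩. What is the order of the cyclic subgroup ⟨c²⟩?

|⟨c²⟩| equals the order of c². Compute successive powers until reaching e:
  (c²)¹ = c², (c²)² = c, (c²)³ = e.
The smallest positive k with (c²)ᵏ = e is 3, so |⟨c²⟩| = 3.

Answer: 3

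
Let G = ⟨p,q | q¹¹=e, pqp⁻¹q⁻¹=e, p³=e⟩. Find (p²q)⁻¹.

The order of (p²q) is 33 (smallest k with (p²q)ᵏ = e), so (p²q)⁻¹ = (p²q)³² = pq¹⁰.
Check: (p²q) · (pq¹⁰) → (p²q) · p = q;   q · q¹⁰ = e, giving e as required.

Answer: pq¹⁰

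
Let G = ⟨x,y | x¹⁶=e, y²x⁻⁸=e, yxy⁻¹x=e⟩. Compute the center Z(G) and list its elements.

An element z ∈ Z(G) iff z commutes with every generator.
For example x⁸ is central: (x⁸)·x = x⁹ = x·(x⁸); (x⁸)·y = y⁻¹ = y·(x⁸).
Whereas x ∉ Z(G) since x·y = xy ≠ x⁷y⁻¹ = y·x.
Checking each of the 32 elements this way gives Z(G) = {e, x⁸}, of order 2.

Answer: {e, x⁸}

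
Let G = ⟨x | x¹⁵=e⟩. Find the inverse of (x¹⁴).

The order of (x¹⁴) is 15 (smallest k with (x¹⁴)ᵏ = e), so (x¹⁴)⁻¹ = (x¹⁴)¹⁴ = x.
Check: (x¹⁴) · x → (x¹⁴) · x = e, giving e as required.

Answer: x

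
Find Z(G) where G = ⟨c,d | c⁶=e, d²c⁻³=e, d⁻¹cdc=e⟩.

An element z ∈ Z(G) iff z commutes with every generator.
For example c³ is central: (c³)·c = c⁴ = c·(c³); (c³)·d = d⁻¹ = d·(c³).
Whereas c ∉ Z(G) since c·d = cd ≠ c²d⁻¹ = d·c.
Checking each of the 12 elements this way gives Z(G) = {e, c³}, of order 2.

Answer: {e, c³}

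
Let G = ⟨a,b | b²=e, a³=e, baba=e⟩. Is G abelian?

a·b = ab but b·a = a²b, so a·b ≠ b·a and G is not abelian.

Answer: No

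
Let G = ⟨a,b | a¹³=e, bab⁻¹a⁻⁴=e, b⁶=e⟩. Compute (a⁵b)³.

Compute successive powers of (a⁵b), reducing at each step:
  (a⁵b)²: (a⁵b) · a⁵ = a¹²b;   (a¹²b) · b = a¹²b²
  (a⁵b)³: (a¹²b²) · a⁵ = ab²;   (ab²) · b = ab³

Answer: ab³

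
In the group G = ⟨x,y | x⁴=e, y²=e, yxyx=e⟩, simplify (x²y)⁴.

Compute successive powers of (x²y), reducing at each step:
  (x²y)²: (x²y) · x² = y;   y · y = e
  (x²y)³: e · x² = x²;   (x²) · y = x²y
  (x²y)⁴: (x²y) · x² = y;   y · y = e

Answer: e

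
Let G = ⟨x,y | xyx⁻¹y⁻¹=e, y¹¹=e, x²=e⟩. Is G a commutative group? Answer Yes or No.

Each pair of generators commutes: x·y = xy = y·x. Since the generators pairwise commute, every element of G commutes with every other, so G is abelian.

Answer: Yes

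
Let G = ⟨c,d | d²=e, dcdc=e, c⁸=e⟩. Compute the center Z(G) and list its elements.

An element z ∈ Z(G) iff z commutes with every generator.
For example c⁴ is central: (c⁴)·c = c⁵ = c·(c⁴); (c⁴)·d = c⁴d = d·(c⁴).
Whereas c ∉ Z(G) since c·d = cd ≠ c⁷d = d·c.
Checking each of the 16 elements this way gives Z(G) = {e, c⁴}, of order 2.

Answer: {e, c⁴}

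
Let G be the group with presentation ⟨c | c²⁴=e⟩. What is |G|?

G is generated by a single element, so G is cyclic. The relator gives c²⁴ = e and no smaller power is forced to be e, so the 24 powers {c, e, c², c³, c⁴, c⁵, c⁶, c⁷, c⁸, c⁹, c²², c²³, c²¹, c²⁰, c¹², c¹³, c¹¹, c¹⁰, c¹⁴, c¹⁵, c¹⁶, c¹⁷, c¹⁸, c¹⁹} are distinct. Hence |G| = 24.

Answer: 24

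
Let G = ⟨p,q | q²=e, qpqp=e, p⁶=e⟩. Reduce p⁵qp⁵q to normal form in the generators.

Multiply left to right, reducing at each step:
  (p⁵) · q = p⁵q
  (p⁵q) · p⁵ = q
  q · q = e

Answer: e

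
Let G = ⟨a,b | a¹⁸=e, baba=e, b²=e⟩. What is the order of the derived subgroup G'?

G' = [G, G] is generated by all commutators. The generator-pair commutators are: [a, b] = a².
The subgroup they normally generate is {e, a², a⁴, a⁶, a⁸, a¹⁰, a¹², a¹⁴, a¹⁶}, of order 9.
Check: |G/G'| = 36/9 = 4 is the order of the abelianisation.

Answer: 9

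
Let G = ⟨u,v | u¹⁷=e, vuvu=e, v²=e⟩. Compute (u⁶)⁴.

Compute successive powers of (u⁶), reducing at each step:
  (u⁶)²: (u⁶) · u⁶ = u¹²
  (u⁶)³: (u¹²) · u⁶ = u
  (u⁶)⁴: u · u⁶ = u⁷

Answer: u⁷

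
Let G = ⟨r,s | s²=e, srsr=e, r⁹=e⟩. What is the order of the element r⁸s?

Compute successive powers until reaching e:
  (r⁸s)¹ = r⁸s, (r⁸s)² = e.
The smallest positive k with (r⁸s)ᵏ = e is 2.

Answer: 2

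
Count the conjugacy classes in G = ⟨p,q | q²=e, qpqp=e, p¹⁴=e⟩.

The conjugacy classes (representative and size) are:
  [e] (size 1), [p¹³] (size 2), [p²] (size 2), [p³] (size 2), [p¹⁰] (size 2), [p⁵] (size 2), [p⁸] (size 2), [p⁷] (size 1), [p⁶q] (size 7), [p⁹q] (size 7).
Class equation: 1 + 2 + 2 + 2 + 2 + 2 + 2 + 1 + 7 + 7 = 28 = |G|. So G has 10 conjugacy classes.

Answer: 10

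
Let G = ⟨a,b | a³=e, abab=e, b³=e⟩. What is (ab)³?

Compute successive powers of (ab), reducing at each step:
  (ab)²: (ab) · a = b²;   (b²) · b = e
  (ab)³: e · a = a;   a · b = ab

Answer: ab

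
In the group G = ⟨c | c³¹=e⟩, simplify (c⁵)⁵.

Compute successive powers of (c⁵), reducing at each step:
  (c⁵)²: (c⁵) · c⁵ = c¹⁰
  (c⁵)³: (c¹⁰) · c⁵ = c¹⁵
  (c⁵)⁴: (c¹⁵) · c⁵ = c²⁰
  (c⁵)⁵: (c²⁰) · c⁵ = c²⁵

Answer: c²⁵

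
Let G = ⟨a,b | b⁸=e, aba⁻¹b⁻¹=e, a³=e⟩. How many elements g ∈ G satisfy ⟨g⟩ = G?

G is cyclic of order 24. An element generates G iff its order is 24, and a cyclic group of order 24 has exactly φ(24) = 8 such elements.

Answer: 8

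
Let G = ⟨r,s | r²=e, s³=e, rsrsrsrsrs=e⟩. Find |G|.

Enumerate words in the generators, reducing via the relations: the distinct elements are
  {e, r, s, rs, sr, s², rsr, rs², srs, s²r, rsrs, rs²r, srsr, srs², s²rs, rsrsr, rsrs², rs²rs, srs²r, s²rsr, s²rs², rsrs²r, rs²rsr, rs²rs², srsrs², srs²rs, s²rsrs, s²rs²r, rsrs²rs, rs²rsrs, rs²rs²r, srsrs²r, srs²rsr, srs²rs², s²rsrs², s²rs²rs, rsrs²rsr, rsrs²rs², rs²rsrs², srsrs²rs, srs²rsrs, s²rsrs²r, s²rs²rsr, rsrs²rsrs, rs²rsrs²r, srsrs²rs², srs²rsrs², s²rsrs²rs, s²rs²rsrs, rsrs²rsrs², rs²rsrs²rs, srs²rsrs²r, s²rsrs²rsr, s²rsrs²rs², s²rs²rsrs², rsrs²rsrs²r, rs²rsrs²rsr, rs²rsrs²rs², srs²rsrs²rs, rsrs²rsrs²rs}.
No further products give new elements, so |G| = 60.

Answer: 60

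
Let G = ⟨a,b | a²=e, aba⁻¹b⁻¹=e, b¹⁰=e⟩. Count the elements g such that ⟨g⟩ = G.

⟨g⟩ = G would require ord(g) = |G| = 20, but the maximum element order in G is 10 < 20. So G is not cyclic and no single element generates it: the count is 0.

Answer: 0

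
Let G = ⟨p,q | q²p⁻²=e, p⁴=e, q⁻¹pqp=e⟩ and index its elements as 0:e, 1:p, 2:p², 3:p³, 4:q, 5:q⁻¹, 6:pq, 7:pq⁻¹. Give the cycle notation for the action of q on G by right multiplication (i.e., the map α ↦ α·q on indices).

(0 4 2 5)(1 6 3 7)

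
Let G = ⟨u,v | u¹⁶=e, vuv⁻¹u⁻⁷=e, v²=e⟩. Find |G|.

Enumerate words in the generators, reducing via the relations: the distinct elements are
  {e, u, v, uv, u², u³, u⁴, u⁵, u⁶, u⁷, u⁸, u⁹, u²v, u³v, u¹², u¹³, u¹¹, u¹⁰, u¹⁴, u¹⁵, u⁴v, u⁵v, u⁶v, u⁷v, u⁸v, u⁹v, u¹²v, u¹³v, u¹¹v, u¹⁰v, u¹⁴v, u¹⁵v}.
No further products give new elements, so |G| = 32.

Answer: 32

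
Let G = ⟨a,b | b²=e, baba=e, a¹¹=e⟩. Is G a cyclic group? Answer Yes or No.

Every cyclic group is abelian. But a·b = ab while b·a = a¹⁰b, so a·b ≠ b·a and G is not abelian. Hence G is not cyclic.

Answer: No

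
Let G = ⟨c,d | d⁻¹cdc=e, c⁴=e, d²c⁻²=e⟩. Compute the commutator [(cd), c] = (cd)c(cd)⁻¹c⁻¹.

[(cd), c] = (cd)·c·(cd)⁻¹·c⁻¹.
  (cd) · c = d
  d · (cd⁻¹) = c³
  (c³) · (c³) = c²

Answer: c²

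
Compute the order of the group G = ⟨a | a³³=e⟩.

G is generated by a single element, so G is cyclic. The relator gives a³³ = e and no smaller power is forced to be e, so the 33 powers {a, e, a², a³, a⁴, a⁵, a⁶, a⁷, a⁸, a⁹, a²², a²³, a²¹, a²⁰, a²⁴, a²⁵, a²⁶, a²⁷, a²⁸, a²⁹, a³², a³¹, a³⁰, a¹², a¹³, a¹¹, a¹⁰, a¹⁴, a¹⁵, a¹⁶, a¹⁷, a¹⁸, a¹⁹} are distinct. Hence |G| = 33.

Answer: 33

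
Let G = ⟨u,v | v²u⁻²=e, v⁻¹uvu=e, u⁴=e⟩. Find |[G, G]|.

G' = [G, G] is generated by all commutators. The generator-pair commutators are: [u, v] = u².
The subgroup they normally generate is {e, u²}, of order 2.
Check: |G/G'| = 8/2 = 4 is the order of the abelianisation.

Answer: 2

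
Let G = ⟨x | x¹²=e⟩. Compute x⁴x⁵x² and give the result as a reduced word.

Multiply left to right, reducing at each step:
  (x⁴) · x⁵ = x⁹
  (x⁹) · x² = x¹¹

Answer: x¹¹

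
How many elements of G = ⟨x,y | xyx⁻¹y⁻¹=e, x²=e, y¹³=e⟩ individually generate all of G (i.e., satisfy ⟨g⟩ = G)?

G is cyclic of order 26. An element generates G iff its order is 26, and a cyclic group of order 26 has exactly φ(26) = 12 such elements.

Answer: 12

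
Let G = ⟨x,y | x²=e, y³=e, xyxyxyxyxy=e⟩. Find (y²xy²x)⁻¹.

The order of (y²xy²x) is 5 (smallest k with (y²xy²x)ᵏ = e), so (y²xy²x)⁻¹ = (y²xy²x)⁴ = xyxy.
Check: (y²xy²x) · (xyxy) → (y²xy²x) · x = y²xy²;   (y²xy²) · y = y²x;   (y²x) · x = y²;   (y²) · y = e, giving e as required.

Answer: xyxy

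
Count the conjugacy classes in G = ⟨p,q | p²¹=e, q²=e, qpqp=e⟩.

The conjugacy classes (representative and size) are:
  [e] (size 1), [p²⁰] (size 2), [p²] (size 2), [p³] (size 2), [p¹⁷] (size 2), [p⁵] (size 2), [p⁶] (size 2), [p⁷] (size 2), [p⁸] (size 2), [p⁹] (size 2), [p¹⁰] (size 2), [q] (size 21).
Class equation: 1 + 2 + 2 + 2 + 2 + 2 + 2 + 2 + 2 + 2 + 2 + 21 = 42 = |G|. So G has 12 conjugacy classes.

Answer: 12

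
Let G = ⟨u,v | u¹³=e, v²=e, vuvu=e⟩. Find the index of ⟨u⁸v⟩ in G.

First find ord(u⁸v) by computing successive powers:
  (u⁸v)¹ = u⁸v, (u⁸v)² = e.
So |⟨u⁸v⟩| = ord(u⁸v) = 2. With |G| = 26, by Lagrange [G : ⟨u⁸v⟩] = 26/2 = 13.

Answer: 13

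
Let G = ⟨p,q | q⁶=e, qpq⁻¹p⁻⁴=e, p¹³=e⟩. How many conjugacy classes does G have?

The conjugacy classes (representative and size) are:
  [e] (size 1), [p⁴] (size 6), [p¹¹] (size 6), [p⁷q] (size 13), [p⁸q²] (size 13), [p¹²q³] (size 13), [p⁵q⁴] (size 13), [p¹¹q⁵] (size 13).
Class equation: 1 + 6 + 6 + 13 + 13 + 13 + 13 + 13 = 78 = |G|. So G has 8 conjugacy classes.

Answer: 8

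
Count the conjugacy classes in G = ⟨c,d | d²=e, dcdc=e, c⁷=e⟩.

The conjugacy classes (representative and size) are:
  [e] (size 1), [c⁶] (size 2), [c⁵] (size 2), [c⁴] (size 2), [cd] (size 7).
Class equation: 1 + 2 + 2 + 2 + 7 = 14 = |G|. So G has 5 conjugacy classes.

Answer: 5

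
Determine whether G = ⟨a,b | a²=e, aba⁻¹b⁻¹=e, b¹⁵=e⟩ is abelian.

Each pair of generators commutes: a·b = ab = b·a. Since the generators pairwise commute, every element of G commutes with every other, so G is abelian.

Answer: Yes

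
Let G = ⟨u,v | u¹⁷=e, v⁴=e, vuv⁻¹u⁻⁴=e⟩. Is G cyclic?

Every cyclic group is abelian. But u·v = uv while v·u = u⁴v, so u·v ≠ v·u and G is not abelian. Hence G is not cyclic.

Answer: No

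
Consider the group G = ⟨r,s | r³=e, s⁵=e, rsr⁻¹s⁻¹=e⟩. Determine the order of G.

Enumerate words in the generators, reducing via the relations: the distinct elements are
  {e, r, s, rs, r², s², s³, s⁴, rs², rs³, rs⁴, r²s, r²s², r²s³, r²s⁴}.
No further products give new elements, so |G| = 15.

Answer: 15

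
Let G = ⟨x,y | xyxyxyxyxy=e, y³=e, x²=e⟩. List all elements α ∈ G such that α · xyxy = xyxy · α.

⟨xyxy⟩ ⊆ C_G(xyxy) since powers of xyxy commute with xyxy; so |C_G(xyxy)| ≥ |⟨xyxy⟩| = 5.
By orbit–stabilizer, |C_G(xyxy)| = |G| / |conj. class of xyxy| = 60 / 12 = 5.
The 5 elements commuting with xyxy are {e, xy, xyxy, y²xy²x, y²x}.

Answer: {e, xy, xyxy, y²xy²x, y²x}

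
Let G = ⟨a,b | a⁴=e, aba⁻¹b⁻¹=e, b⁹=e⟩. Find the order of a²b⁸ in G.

Compute successive powers until reaching e:
  (a²b⁸)¹ = a²b⁸, (a²b⁸)² = b⁷, (a²b⁸)³ = a²b⁶, (a²b⁸)⁴ = b⁵, (a²b⁸)⁵ = a²b⁴, (a²b⁸)⁶ = b³, (a²b⁸)⁷ = a²b², (a²b⁸)⁸ = b, (a²b⁸)⁹ = a², (a²b⁸)¹⁰ = b⁸, (a²b⁸)¹¹ = a²b⁷, (a²b⁸)¹² = b⁶, (a²b⁸)¹³ = a²b⁵, (a²b⁸)¹⁴ = b⁴, (a²b⁸)¹⁵ = a²b³, (a²b⁸)¹⁶ = b², (a²b⁸)¹⁷ = a²b, (a²b⁸)¹⁸ = e.
The smallest positive k with (a²b⁸)ᵏ = e is 18.

Answer: 18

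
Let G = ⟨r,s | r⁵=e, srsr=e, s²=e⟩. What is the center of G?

An element z ∈ Z(G) iff z commutes with every generator.
For example e is central: e·r = r = r·e; e·s = s = s·e.
Whereas r ∉ Z(G) since r·s = rs ≠ r⁴s = s·r.
Checking each of the 10 elements this way gives Z(G) = {e}, of order 1.

Answer: {e}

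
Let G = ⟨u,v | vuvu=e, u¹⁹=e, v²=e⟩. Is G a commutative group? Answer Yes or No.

u·v = uv but v·u = u¹⁸v, so u·v ≠ v·u and G is not abelian.

Answer: No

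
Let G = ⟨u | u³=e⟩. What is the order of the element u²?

Compute successive powers until reaching e:
  (u²)¹ = u², (u²)² = u, (u²)³ = e.
The smallest positive k with (u²)ᵏ = e is 3.

Answer: 3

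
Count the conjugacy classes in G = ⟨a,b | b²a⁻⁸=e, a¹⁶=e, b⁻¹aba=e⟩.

The conjugacy classes (representative and size) are:
  [e] (size 1), [a] (size 2), [a¹⁴] (size 2), [a³] (size 2), [a¹²] (size 2), [a⁵] (size 2), [a¹⁰] (size 2), [a⁷] (size 2), [a⁸] (size 1), [a⁶b] (size 8), [a³b⁻¹] (size 8).
Class equation: 1 + 2 + 2 + 2 + 2 + 2 + 2 + 2 + 1 + 8 + 8 = 32 = |G|. So G has 11 conjugacy classes.

Answer: 11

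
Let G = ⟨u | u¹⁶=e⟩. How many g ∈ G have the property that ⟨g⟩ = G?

G is cyclic of order 16. An element generates G iff its order is 16, and a cyclic group of order 16 has exactly φ(16) = 8 such elements.

Answer: 8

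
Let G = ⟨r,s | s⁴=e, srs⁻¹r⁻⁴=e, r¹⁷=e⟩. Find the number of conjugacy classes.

The conjugacy classes (representative and size) are:
  [e] (size 1), [r⁴] (size 4), [r²] (size 4), [r⁵] (size 4), [r¹¹] (size 4), [r⁷s] (size 17), [r³s²] (size 17), [r⁹s³] (size 17).
Class equation: 1 + 4 + 4 + 4 + 4 + 17 + 17 + 17 = 68 = |G|. So G has 8 conjugacy classes.

Answer: 8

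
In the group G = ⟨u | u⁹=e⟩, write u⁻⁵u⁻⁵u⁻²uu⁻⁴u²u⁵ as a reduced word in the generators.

Multiply left to right, reducing at each step:
  (u⁴) · u⁻⁵ = u⁸
  (u⁸) · u⁻² = u⁶
  (u⁶) · u = u⁷
  (u⁷) · u⁻⁴ = u³
  (u³) · u² = u⁵
  (u⁵) · u⁵ = u

Answer: u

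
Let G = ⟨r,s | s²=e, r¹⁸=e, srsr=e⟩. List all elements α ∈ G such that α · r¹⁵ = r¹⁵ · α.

⟨r¹⁵⟩ ⊆ C_G(r¹⁵) since powers of r¹⁵ commute with r¹⁵; so |C_G(r¹⁵)| ≥ |⟨r¹⁵⟩| = 6.
By orbit–stabilizer, |C_G(r¹⁵)| = |G| / |conj. class of r¹⁵| = 36 / 2 = 18.
The 18 elements commuting with r¹⁵ are {e, r, r², r³, r⁴, r⁵, r⁶, r⁷, r⁸, r⁹, r¹⁰, r¹¹, r¹², r¹³, r¹⁴, r¹⁵, r¹⁶, r¹⁷}.

Answer: {e, r, r², r³, r⁴, r⁵, r⁶, r⁷, r⁸, r⁹, r¹⁰, r¹¹, r¹², r¹³, r¹⁴, r¹⁵, r¹⁶, r¹⁷}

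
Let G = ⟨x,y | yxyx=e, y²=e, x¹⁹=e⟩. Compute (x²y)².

Compute successive powers of (x²y), reducing at each step:
  (x²y)²: (x²y) · x² = y;   y · y = e

Answer: e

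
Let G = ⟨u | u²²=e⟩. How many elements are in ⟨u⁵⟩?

|⟨u⁵⟩| equals the order of u⁵. Compute successive powers until reaching e:
  (u⁵)¹ = u⁵, (u⁵)² = u¹⁰, (u⁵)³ = u¹⁵, (u⁵)⁴ = u²⁰, (u⁵)⁵ = u³, (u⁵)⁶ = u⁸, (u⁵)⁷ = u¹³, (u⁵)⁸ = u¹⁸, (u⁵)⁹ = u, (u⁵)¹⁰ = u⁶, (u⁵)¹¹ = u¹¹, (u⁵)¹² = u¹⁶, (u⁵)¹³ = u²¹, (u⁵)¹⁴ = u⁴, (u⁵)¹⁵ = u⁹, (u⁵)¹⁶ = u¹⁴, (u⁵)¹⁷ = u¹⁹, (u⁵)¹⁸ = u², (u⁵)¹⁹ = u⁷, (u⁵)²⁰ = u¹², (u⁵)²¹ = u¹⁷, (u⁵)²² = e.
The smallest positive k with (u⁵)ᵏ = e is 22, so |⟨u⁵⟩| = 22.

Answer: 22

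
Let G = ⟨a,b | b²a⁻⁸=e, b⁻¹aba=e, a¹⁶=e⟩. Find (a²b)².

Compute successive powers of (a²b), reducing at each step:
  (a²b)²: (a²b) · a² = b;   b · b = a⁸

Answer: a⁸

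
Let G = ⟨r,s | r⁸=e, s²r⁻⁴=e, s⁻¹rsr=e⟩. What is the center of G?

An element z ∈ Z(G) iff z commutes with every generator.
For example r⁴ is central: (r⁴)·r = r⁵ = r·(r⁴); (r⁴)·s = s⁻¹ = s·(r⁴).
Whereas r ∉ Z(G) since r·s = rs ≠ r³s⁻¹ = s·r.
Checking each of the 16 elements this way gives Z(G) = {e, r⁴}, of order 2.

Answer: {e, r⁴}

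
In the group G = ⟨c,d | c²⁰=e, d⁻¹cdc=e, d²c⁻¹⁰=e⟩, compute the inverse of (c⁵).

The order of (c⁵) is 4 (smallest k with (c⁵)ᵏ = e), so (c⁵)⁻¹ = (c⁵)³ = c¹⁵.
Check: (c⁵) · (c¹⁵) → (c⁵) · c¹⁵ = e, giving e as required.

Answer: c¹⁵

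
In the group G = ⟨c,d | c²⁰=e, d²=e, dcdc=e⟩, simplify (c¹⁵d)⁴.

Compute successive powers of (c¹⁵d), reducing at each step:
  (c¹⁵d)²: (c¹⁵d) · c¹⁵ = d;   d · d = e
  (c¹⁵d)³: e · c¹⁵ = c¹⁵;   (c¹⁵) · d = c¹⁵d
  (c¹⁵d)⁴: (c¹⁵d) · c¹⁵ = d;   d · d = e

Answer: e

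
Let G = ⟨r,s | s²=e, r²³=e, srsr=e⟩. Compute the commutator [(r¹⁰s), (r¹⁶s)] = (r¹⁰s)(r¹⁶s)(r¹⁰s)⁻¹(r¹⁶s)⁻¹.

[(r¹⁰s), (r¹⁶s)] = (r¹⁰s)·(r¹⁶s)·(r¹⁰s)⁻¹·(r¹⁶s)⁻¹.
  (r¹⁰s) · (r¹⁶s) = r¹⁷
  (r¹⁷) · (r¹⁰s) = r⁴s
  (r⁴s) · (r¹⁶s) = r¹¹

Answer: r¹¹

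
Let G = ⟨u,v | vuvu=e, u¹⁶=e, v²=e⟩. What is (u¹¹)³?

Compute successive powers of (u¹¹), reducing at each step:
  (u¹¹)²: (u¹¹) · u¹¹ = u⁶
  (u¹¹)³: (u⁶) · u¹¹ = u

Answer: u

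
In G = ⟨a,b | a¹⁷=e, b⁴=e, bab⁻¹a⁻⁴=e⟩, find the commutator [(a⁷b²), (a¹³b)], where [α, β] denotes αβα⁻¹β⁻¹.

[(a⁷b²), (a¹³b)] = (a⁷b²)·(a¹³b)·(a⁷b²)⁻¹·(a¹³b)⁻¹.
  (a⁷b²) · (a¹³b) = a¹¹b³
  (a¹¹b³) · (a⁷b²) = b
  b · (ab³) = a⁴

Answer: a⁴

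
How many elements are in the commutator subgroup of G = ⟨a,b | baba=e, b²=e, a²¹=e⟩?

G' = [G, G] is generated by all commutators. The generator-pair commutators are: [a, b] = a².
The subgroup they normally generate is {e, a, a², a³, a⁴, a⁵, a⁶, a⁷, a⁸, a⁹, a¹⁰, a¹¹, a¹², a¹³, a¹⁴, a¹⁵, a¹⁶, a¹⁷, a¹⁸, a¹⁹, a²⁰}, of order 21.
Check: |G/G'| = 42/21 = 2 is the order of the abelianisation.

Answer: 21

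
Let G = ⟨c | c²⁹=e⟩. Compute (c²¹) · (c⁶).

Compute (c²¹) · (c⁶) by multiplying left to right and reducing via the relations at each step:
  (c²¹) · c⁶ = c²⁷

Answer: c²⁷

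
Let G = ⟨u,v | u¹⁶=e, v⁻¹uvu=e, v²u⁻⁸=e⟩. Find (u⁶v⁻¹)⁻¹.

The order of (u⁶v⁻¹) is 4 (smallest k with (u⁶v⁻¹)ᵏ = e), so (u⁶v⁻¹)⁻¹ = (u⁶v⁻¹)³ = u⁶v.
Check: (u⁶v⁻¹) · (u⁶v) → (u⁶v⁻¹) · u⁶ = v⁻¹;   (v⁻¹) · v = e, giving e as required.

Answer: u⁶v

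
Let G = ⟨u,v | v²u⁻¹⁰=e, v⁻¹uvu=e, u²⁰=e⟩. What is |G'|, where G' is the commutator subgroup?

G' = [G, G] is generated by all commutators. The generator-pair commutators are: [u, v] = u².
The subgroup they normally generate is {e, u², u⁴, u⁶, u⁸, u¹⁰, u¹², u¹⁴, u¹⁶, u¹⁸}, of order 10.
Check: |G/G'| = 40/10 = 4 is the order of the abelianisation.

Answer: 10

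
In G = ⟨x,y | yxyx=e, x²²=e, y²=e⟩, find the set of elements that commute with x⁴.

⟨x⁴⟩ ⊆ C_G(x⁴) since powers of x⁴ commute with x⁴; so |C_G(x⁴)| ≥ |⟨x⁴⟩| = 11.
By orbit–stabilizer, |C_G(x⁴)| = |G| / |conj. class of x⁴| = 44 / 2 = 22.
The 22 elements commuting with x⁴ are {e, x, x², x³, x⁴, x⁵, x⁶, x⁷, x⁸, x⁹, x¹⁰, x¹¹, x¹², x¹³, x¹⁴, x¹⁵, x¹⁶, x¹⁷, x¹⁸, x¹⁹, x²⁰, x²¹}.

Answer: {e, x, x², x³, x⁴, x⁵, x⁶, x⁷, x⁸, x⁹, x¹⁰, x¹¹, x¹², x¹³, x¹⁴, x¹⁵, x¹⁶, x¹⁷, x¹⁸, x¹⁹, x²⁰, x²¹}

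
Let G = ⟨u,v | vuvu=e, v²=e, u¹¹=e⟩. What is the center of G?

An element z ∈ Z(G) iff z commutes with every generator.
For example e is central: e·u = u = u·e; e·v = v = v·e.
Whereas u ∉ Z(G) since u·v = uv ≠ u¹⁰v = v·u.
Checking each of the 22 elements this way gives Z(G) = {e}, of order 1.

Answer: {e}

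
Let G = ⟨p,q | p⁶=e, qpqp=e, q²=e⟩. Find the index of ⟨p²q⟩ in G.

First find ord(p²q) by computing successive powers:
  (p²q)¹ = p²q, (p²q)² = e.
So |⟨p²q⟩| = ord(p²q) = 2. With |G| = 12, by Lagrange [G : ⟨p²q⟩] = 12/2 = 6.

Answer: 6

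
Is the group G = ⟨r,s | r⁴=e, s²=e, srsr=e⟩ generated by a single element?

Every cyclic group is abelian. But r·s = rs while s·r = r³s, so r·s ≠ s·r and G is not abelian. Hence G is not cyclic.

Answer: No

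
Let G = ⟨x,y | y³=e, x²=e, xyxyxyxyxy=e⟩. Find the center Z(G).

An element z ∈ Z(G) iff z commutes with every generator.
For example e is central: e·x = x = x·e; e·y = y = y·e.
Whereas x ∉ Z(G) since x·y = xy ≠ yx = y·x.
Checking each of the 60 elements this way gives Z(G) = {e}, of order 1.

Answer: {e}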